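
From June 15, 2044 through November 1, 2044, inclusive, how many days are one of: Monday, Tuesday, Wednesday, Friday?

80

June 15, 2044 is a Wednesday.
From June 15, 2044 to November 1, 2044 is 140 days inclusive.
140 = 7 × 20, so the span is exactly 20 full weeks.
Each full week contributes 4 days from the set (Mon, Tue, Wed, Fri): 20 × 4 = 80.
Total: 80.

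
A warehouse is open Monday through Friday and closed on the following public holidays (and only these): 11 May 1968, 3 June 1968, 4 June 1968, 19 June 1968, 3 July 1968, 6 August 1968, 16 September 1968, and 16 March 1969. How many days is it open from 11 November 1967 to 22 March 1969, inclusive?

11 November 1967 is a Saturday.
The range spans 498 days (inclusive of both endpoints).
498 = 7 × 71 + 1, so there are 71 full weeks plus 1 extra day.
Each full week contributes 5 weekdays (Mon–Fri): 71 × 5 = 355.
The 1 extra day is Saturday — none qualify.
Total: 355 + 0 = 355.
Holidays: 11 May 1968 (Sat); 3 June 1968 (Mon); 4 June 1968 (Tue); 19 June 1968 (Wed); 3 July 1968 (Wed); 6 August 1968 (Tue); 16 September 1968 (Mon); 16 March 1969 (Sun).
6 of the 8 holidays fall on weekdays; the rest are weekends and were already excluded.
Business days: 355 − 6 = 349.

349 business days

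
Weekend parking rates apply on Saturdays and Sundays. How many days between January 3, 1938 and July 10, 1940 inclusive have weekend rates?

262

January 3, 1938 is a Monday.
The range spans 920 days (inclusive of both endpoints).
920 = 7 × 131 + 3, so there are 131 full weeks plus 3 extra days.
Each full week contributes 2 weekend days (Sat, Sun): 131 × 2 = 262.
The 3 extra days are Mon, Tue, Wed — none qualify.
Total: 262 + 0 = 262.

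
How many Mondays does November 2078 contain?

4

2078-11-01 is a Tuesday.
That's 30 days from start to end, counting both.
30 = 7 × 4 + 2, so there are 4 full weeks plus 2 extra days.
Each full week contributes one Monday: 4 so far.
The 2 extra days are Tue, Wed — none qualify.
Total: 4 + 0 = 4.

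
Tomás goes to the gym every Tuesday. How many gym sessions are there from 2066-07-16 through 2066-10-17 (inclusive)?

13 Tuesdays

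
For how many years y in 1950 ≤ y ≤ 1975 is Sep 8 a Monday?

4

Day of week of September 8 in each year:
1950: Fri, 1951: Sat, 1952: Mon ✓, 1953: Tue, 1954: Wed, 1955: Thu, 1956: Sat, 1957: Sun, 1958: Mon ✓, 1959: Tue, 1960: Thu, 1961: Fri, 1962: Sat, 1963: Sun, 1964: Tue, 1965: Wed, 1966: Thu, 1967: Fri, 1968: Sun, 1969: Mon ✓, 1970: Tue, 1971: Wed, 1972: Fri, 1973: Sat, 1974: Sun, 1975: Mon ✓
Mondays: 1952, 1958, 1969, 1975.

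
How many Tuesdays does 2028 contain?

Jan 1, 2028 is a Saturday.
From Jan 1, 2028 to Dec 31, 2028 is 366 days inclusive.
366 = 7 × 52 + 2, so there are 52 full weeks plus 2 extra days.
Each full week contributes one Tuesday: 52 so far.
The 2 extra days are Saturday, Sunday — none qualify.
Total: 52 + 0 = 52.

52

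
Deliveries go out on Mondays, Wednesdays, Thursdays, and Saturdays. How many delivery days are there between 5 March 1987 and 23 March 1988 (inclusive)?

220

5 March 1987 is a Thursday.
From 5 March 1987 to 23 March 1988 is 385 days inclusive.
385 = 7 × 55, so the span is exactly 55 full weeks.
Each full week contributes 4 days from the set (Mon, Wed, Thu, Sat): 55 × 4 = 220.
Total: 220.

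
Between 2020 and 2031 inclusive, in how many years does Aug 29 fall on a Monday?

1

Day of week of August 29 in each year:
2020: Sat, 2021: Sun, 2022: Mon ✓, 2023: Tue, 2024: Thu, 2025: Fri, 2026: Sat, 2027: Sun, 2028: Tue, 2029: Wed, 2030: Thu, 2031: Fri
Mondays: 2022.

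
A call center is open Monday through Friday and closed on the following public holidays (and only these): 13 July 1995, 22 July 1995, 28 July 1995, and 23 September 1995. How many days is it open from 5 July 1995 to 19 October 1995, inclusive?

5 July 1995 is a Wednesday.
That's 107 days from start to end, counting both.
107 = 7 × 15 + 2, so there are 15 full weeks plus 2 extra days.
Each full week contributes 5 weekdays (Mon–Fri): 15 × 5 = 75.
The 2 extra days are Wednesday, Thursday — 2 of them qualify.
Total: 75 + 2 = 77.
Holidays: 13 July 1995 (Thu); 22 July 1995 (Sat); 28 July 1995 (Fri); 23 September 1995 (Sat).
2 of the 4 holidays fall on weekdays; the rest are weekends and were already excluded.
Business days: 77 − 2 = 75.

75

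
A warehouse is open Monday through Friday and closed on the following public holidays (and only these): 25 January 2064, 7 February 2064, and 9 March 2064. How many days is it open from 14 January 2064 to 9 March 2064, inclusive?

14 January 2064 is a Monday.
The range spans 56 days (inclusive of both endpoints).
56 = 7 × 8, so the span is exactly 8 full weeks.
Each full week contributes 5 weekdays (Mon–Fri): 8 × 5 = 40.
Holidays: 25 January 2064 (Fri); 7 February 2064 (Thu); 9 March 2064 (Sun).
2 of the 3 holidays fall on weekdays; the rest are weekends and were already excluded.
Business days: 40 − 2 = 38.

38 working days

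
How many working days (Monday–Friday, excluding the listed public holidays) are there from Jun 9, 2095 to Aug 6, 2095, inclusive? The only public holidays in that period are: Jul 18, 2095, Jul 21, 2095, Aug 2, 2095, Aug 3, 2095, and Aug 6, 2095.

38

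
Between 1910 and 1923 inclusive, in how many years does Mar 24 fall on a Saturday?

2

Day of week of March 24 in each year:
1910: Thu, 1911: Fri, 1912: Sun, 1913: Mon, 1914: Tue, 1915: Wed, 1916: Fri, 1917: Sat ✓, 1918: Sun, 1919: Mon, 1920: Wed, 1921: Thu, 1922: Fri, 1923: Sat ✓
Saturdays: 1917, 1923.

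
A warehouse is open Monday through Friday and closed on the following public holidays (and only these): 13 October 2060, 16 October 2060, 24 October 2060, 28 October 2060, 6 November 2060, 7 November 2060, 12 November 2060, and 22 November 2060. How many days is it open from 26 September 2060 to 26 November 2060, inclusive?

41 working days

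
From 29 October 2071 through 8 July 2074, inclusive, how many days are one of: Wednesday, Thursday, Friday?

29 October 2071 is a Thursday.
From 29 October 2071 to 8 July 2074 is 984 days inclusive.
984 = 7 × 140 + 4, so there are 140 full weeks plus 4 extra days.
Each full week contributes 3 days from the set (Wed, Thu, Fri): 140 × 3 = 420.
The 4 extra days are Thursday, Friday, Saturday, Sunday — 2 of them qualify.
Total: 420 + 2 = 422.

422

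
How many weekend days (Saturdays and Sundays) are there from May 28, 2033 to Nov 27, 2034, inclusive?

158

May 28, 2033 is a Saturday.
That's 549 days from start to end, counting both.
549 = 7 × 78 + 3, so there are 78 full weeks plus 3 extra days.
Each full week contributes 2 weekend days (Sat, Sun): 78 × 2 = 156.
The 3 extra days are Saturday, Sunday, Monday — 2 of them qualify.
Total: 156 + 2 = 158.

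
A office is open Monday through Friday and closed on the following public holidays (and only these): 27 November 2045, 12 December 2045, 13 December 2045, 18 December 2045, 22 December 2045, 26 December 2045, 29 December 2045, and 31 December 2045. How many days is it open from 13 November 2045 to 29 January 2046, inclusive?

13 November 2045 is a Monday.
That's 78 days from start to end, counting both.
78 = 7 × 11 + 1, so there are 11 full weeks plus 1 extra day.
Each full week contributes 5 weekdays (Mon–Fri): 11 × 5 = 55.
The 1 extra day is Monday — 1 of them qualifies.
Total: 55 + 1 = 56.
Holidays: 27 November 2045 (Mon); 12 December 2045 (Tue); 13 December 2045 (Wed); 18 December 2045 (Mon); 22 December 2045 (Fri); 26 December 2045 (Tue); 29 December 2045 (Fri); 31 December 2045 (Sun).
7 of the 8 holidays fall on weekdays; the rest are weekends and were already excluded.
Business days: 56 − 7 = 49.

49 business days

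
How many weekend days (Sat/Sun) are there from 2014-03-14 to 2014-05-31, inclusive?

2014-03-14 is a Friday.
That's 79 days from start to end, counting both.
79 = 7 × 11 + 2, so there are 11 full weeks plus 2 extra days.
Each full week contributes 2 weekend days (Sat, Sun): 11 × 2 = 22.
The 2 extra days are Fri, Sat — 1 of them qualifies.
Total: 22 + 1 = 23.

23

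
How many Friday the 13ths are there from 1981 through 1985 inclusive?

10

Friday-the-13ths by year:
1981: Feb, Mar, Nov
1982: Aug
1983: May
1984: Jan, Apr, Jul
1985: Sep, Dec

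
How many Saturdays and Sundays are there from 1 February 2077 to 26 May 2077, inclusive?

32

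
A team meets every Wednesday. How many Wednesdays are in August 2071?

4

1 August 2071 is a Saturday.
From 1 August 2071 to 31 August 2071 is 31 days inclusive.
31 = 7 × 4 + 3, so there are 4 full weeks plus 3 extra days.
Each full week contributes one Wednesday: 4 so far.
The 3 extra days are Saturday, Sunday, Monday — none qualify.
Total: 4 + 0 = 4.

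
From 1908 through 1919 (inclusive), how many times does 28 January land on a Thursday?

2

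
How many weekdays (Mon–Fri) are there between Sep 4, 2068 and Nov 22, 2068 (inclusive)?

58

Sep 4, 2068 is a Tuesday.
That's 80 days from start to end, counting both.
80 = 7 × 11 + 3, so there are 11 full weeks plus 3 extra days.
Each full week contributes 5 weekdays (Mon–Fri): 11 × 5 = 55.
The 3 extra days are Tue, Wed, Thu — 3 of them qualify.
Total: 55 + 3 = 58.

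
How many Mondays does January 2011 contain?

January 1, 2011 is a Saturday.
The range spans 31 days (inclusive of both endpoints).
31 = 7 × 4 + 3, so there are 4 full weeks plus 3 extra days.
Each full week contributes one Monday: 4 so far.
The 3 extra days are Sat, Sun, Mon — 1 of them qualifies.
Total: 4 + 1 = 5.

5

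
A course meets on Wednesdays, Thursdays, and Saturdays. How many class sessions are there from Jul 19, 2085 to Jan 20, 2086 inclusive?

80

Jul 19, 2085 is a Thursday.
The range spans 186 days (inclusive of both endpoints).
186 = 7 × 26 + 4, so there are 26 full weeks plus 4 extra days.
Each full week contributes 3 days from the set (Wed, Thu, Sat): 26 × 3 = 78.
The 4 extra days are Thursday, Friday, Saturday, Sunday — 2 of them qualify.
Total: 78 + 2 = 80.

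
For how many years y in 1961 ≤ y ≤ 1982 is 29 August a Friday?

Day of week of August 29 in each year:
1961: Tue, 1962: Wed, 1963: Thu, 1964: Sat, 1965: Sun, 1966: Mon, 1967: Tue, 1968: Thu, 1969: Fri ✓, 1970: Sat, 1971: Sun, 1972: Tue, 1973: Wed, 1974: Thu, 1975: Fri ✓, 1976: Sun, 1977: Mon, 1978: Tue, 1979: Wed, 1980: Fri ✓, 1981: Sat, 1982: Sun
Fridays: 1969, 1975, 1980.

3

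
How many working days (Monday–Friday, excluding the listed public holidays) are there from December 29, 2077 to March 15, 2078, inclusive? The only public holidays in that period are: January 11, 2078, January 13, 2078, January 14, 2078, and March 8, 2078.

December 29, 2077 is a Wednesday.
That's 77 days from start to end, counting both.
77 = 7 × 11, so the span is exactly 11 full weeks.
Each full week contributes 5 weekdays (Mon–Fri): 11 × 5 = 55.
Total: 55.
Holidays: January 11, 2078 (Tue); January 13, 2078 (Thu); January 14, 2078 (Fri); March 8, 2078 (Tue).
All 4 holidays fall on weekdays, so subtract 4.
Business days: 55 − 4 = 51.

51 working days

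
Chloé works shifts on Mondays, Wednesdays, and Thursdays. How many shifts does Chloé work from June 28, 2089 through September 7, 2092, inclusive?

500

June 28, 2089 is a Tuesday.
That's 1168 days from start to end, counting both.
1168 = 7 × 166 + 6, so there are 166 full weeks plus 6 extra days.
Each full week contributes 3 days from the set (Mon, Wed, Thu): 166 × 3 = 498.
The 6 extra days are Tue, Wed, Thu, Fri, Sat, Sun — 2 of them qualify.
Total: 498 + 2 = 500.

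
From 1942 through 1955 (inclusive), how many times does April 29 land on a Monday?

1

Day of week of April 29 in each year:
1942: Wed, 1943: Thu, 1944: Sat, 1945: Sun, 1946: Mon ✓, 1947: Tue, 1948: Thu, 1949: Fri, 1950: Sat, 1951: Sun, 1952: Tue, 1953: Wed, 1954: Thu, 1955: Fri
Mondays: 1946.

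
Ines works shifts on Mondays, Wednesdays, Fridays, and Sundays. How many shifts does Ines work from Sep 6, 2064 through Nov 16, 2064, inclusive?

41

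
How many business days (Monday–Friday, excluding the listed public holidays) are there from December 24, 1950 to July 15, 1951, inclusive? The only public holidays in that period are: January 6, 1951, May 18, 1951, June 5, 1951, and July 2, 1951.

142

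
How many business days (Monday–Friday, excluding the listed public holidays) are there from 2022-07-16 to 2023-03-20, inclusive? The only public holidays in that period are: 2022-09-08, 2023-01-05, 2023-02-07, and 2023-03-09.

172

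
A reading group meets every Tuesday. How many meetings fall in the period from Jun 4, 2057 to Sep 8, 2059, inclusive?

118

Jun 4, 2057 is a Monday.
The range spans 827 days (inclusive of both endpoints).
827 = 7 × 118 + 1, so there are 118 full weeks plus 1 extra day.
Each full week contributes one Tuesday: 118 so far.
The 1 extra day is Monday — none qualify.
Total: 118 + 0 = 118.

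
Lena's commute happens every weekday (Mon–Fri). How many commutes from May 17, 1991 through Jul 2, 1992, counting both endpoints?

May 17, 1991 is a Friday.
That's 413 days from start to end, counting both.
413 = 7 × 59, so the span is exactly 59 full weeks.
Each full week contributes 5 weekdays (Mon–Fri): 59 × 5 = 295.
Total: 295.

295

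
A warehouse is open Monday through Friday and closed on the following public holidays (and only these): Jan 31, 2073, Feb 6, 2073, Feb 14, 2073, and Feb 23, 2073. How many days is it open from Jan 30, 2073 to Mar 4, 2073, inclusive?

Jan 30, 2073 is a Monday.
From Jan 30, 2073 to Mar 4, 2073 is 34 days inclusive.
34 = 7 × 4 + 6, so there are 4 full weeks plus 6 extra days.
Each full week contributes 5 weekdays (Mon–Fri): 4 × 5 = 20.
The 6 extra days are Monday, Tuesday, Wednesday, Thursday, Friday, Saturday — 5 of them qualify.
Total: 20 + 5 = 25.
Holidays: Jan 31, 2073 (Tue); Feb 6, 2073 (Mon); Feb 14, 2073 (Tue); Feb 23, 2073 (Thu).
All 4 holidays fall on weekdays, so subtract 4.
Business days: 25 − 4 = 21.

21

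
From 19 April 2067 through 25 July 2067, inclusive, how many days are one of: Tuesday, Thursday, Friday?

42

19 April 2067 is a Tuesday.
The range spans 98 days (inclusive of both endpoints).
98 = 7 × 14, so the span is exactly 14 full weeks.
Each full week contributes 3 days from the set (Tue, Thu, Fri): 14 × 3 = 42.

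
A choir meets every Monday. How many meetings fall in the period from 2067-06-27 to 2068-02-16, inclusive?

2067-06-27 is a Monday.
That's 235 days from start to end, counting both.
235 = 7 × 33 + 4, so there are 33 full weeks plus 4 extra days.
Each full week contributes one Monday: 33 so far.
The 4 extra days are Monday, Tuesday, Wednesday, Thursday — 1 of them qualifies.
Total: 33 + 1 = 34.

34 Mondays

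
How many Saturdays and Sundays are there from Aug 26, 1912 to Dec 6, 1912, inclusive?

Aug 26, 1912 is a Monday.
The range spans 103 days (inclusive of both endpoints).
103 = 7 × 14 + 5, so there are 14 full weeks plus 5 extra days.
Each full week contributes 2 weekend days (Sat, Sun): 14 × 2 = 28.
The 5 extra days are Mon, Tue, Wed, Thu, Fri — none qualify.
Total: 28 + 0 = 28.

28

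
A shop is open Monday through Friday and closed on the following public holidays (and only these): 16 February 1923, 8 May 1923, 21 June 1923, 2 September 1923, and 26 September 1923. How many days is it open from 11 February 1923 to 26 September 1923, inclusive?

159

11 February 1923 is a Sunday.
The range spans 228 days (inclusive of both endpoints).
228 = 7 × 32 + 4, so there are 32 full weeks plus 4 extra days.
Each full week contributes 5 weekdays (Mon–Fri): 32 × 5 = 160.
The 4 extra days are Sun, Mon, Tue, Wed — 3 of them qualify.
Total: 160 + 3 = 163.
Holidays: 16 February 1923 (Fri); 8 May 1923 (Tue); 21 June 1923 (Thu); 2 September 1923 (Sun); 26 September 1923 (Wed).
4 of the 5 holidays fall on weekdays; the rest are weekends and were already excluded.
Business days: 163 − 4 = 159.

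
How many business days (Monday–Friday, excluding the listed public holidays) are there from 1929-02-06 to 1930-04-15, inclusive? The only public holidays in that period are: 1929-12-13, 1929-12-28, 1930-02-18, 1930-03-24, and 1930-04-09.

306

1929-02-06 is a Wednesday.
From 1929-02-06 to 1930-04-15 is 434 days inclusive.
434 = 7 × 62, so the span is exactly 62 full weeks.
Each full week contributes 5 weekdays (Mon–Fri): 62 × 5 = 310.
Total: 310.
Holidays: 1929-12-13 (Fri); 1929-12-28 (Sat); 1930-02-18 (Tue); 1930-03-24 (Mon); 1930-04-09 (Wed).
4 of the 5 holidays fall on weekdays; the rest are weekends and were already excluded.
Business days: 310 − 4 = 306.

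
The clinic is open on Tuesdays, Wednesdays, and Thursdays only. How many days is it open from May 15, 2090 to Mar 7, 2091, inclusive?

128

May 15, 2090 is a Monday.
The range spans 297 days (inclusive of both endpoints).
297 = 7 × 42 + 3, so there are 42 full weeks plus 3 extra days.
Each full week contributes 3 days from the set (Tue, Wed, Thu): 42 × 3 = 126.
The 3 extra days are Mon, Tue, Wed — 2 of them qualify.
Total: 126 + 2 = 128.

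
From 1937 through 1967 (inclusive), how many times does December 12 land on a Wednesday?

Day of week of December 12 in each year:
1937: Sun, 1938: Mon, 1939: Tue, 1940: Thu, 1941: Fri, 1942: Sat, 1943: Sun, 1944: Tue, 1945: Wed ✓, 1946: Thu, 1947: Fri, 1948: Sun, 1949: Mon, 1950: Tue, 1951: Wed ✓, 1952: Fri, 1953: Sat, 1954: Sun, 1955: Mon, 1956: Wed ✓, 1957: Thu, 1958: Fri, 1959: Sat, 1960: Mon, 1961: Tue, 1962: Wed ✓, 1963: Thu, 1964: Sat, 1965: Sun, 1966: Mon, 1967: Tue
Wednesdays: 1945, 1951, 1956, 1962.

4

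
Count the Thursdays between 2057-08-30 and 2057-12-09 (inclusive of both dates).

15

2057-08-30 is a Thursday.
From 2057-08-30 to 2057-12-09 is 102 days inclusive.
102 = 7 × 14 + 4, so there are 14 full weeks plus 4 extra days.
Each full week contributes one Thursday: 14 so far.
The 4 extra days are Thu, Fri, Sat, Sun — 1 of them qualifies.
Total: 14 + 1 = 15.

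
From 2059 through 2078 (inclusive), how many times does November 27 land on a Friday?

Day of week of November 27 in each year:
2059: Thu, 2060: Sat, 2061: Sun, 2062: Mon, 2063: Tue, 2064: Thu, 2065: Fri ✓, 2066: Sat, 2067: Sun, 2068: Tue, 2069: Wed, 2070: Thu, 2071: Fri ✓, 2072: Sun, 2073: Mon, 2074: Tue, 2075: Wed, 2076: Fri ✓, 2077: Sat, 2078: Sun
Fridays: 2065, 2071, 2076.

3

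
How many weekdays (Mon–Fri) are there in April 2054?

22

Apr 1, 2054 is a Wednesday.
That's 30 days from start to end, counting both.
30 = 7 × 4 + 2, so there are 4 full weeks plus 2 extra days.
Each full week contributes 5 weekdays (Mon–Fri): 4 × 5 = 20.
The 2 extra days are Wed, Thu — 2 of them qualify.
Total: 20 + 2 = 22.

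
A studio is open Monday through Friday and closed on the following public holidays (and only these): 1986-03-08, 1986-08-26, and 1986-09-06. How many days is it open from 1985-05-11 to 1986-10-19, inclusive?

1985-05-11 is a Saturday.
The range spans 527 days (inclusive of both endpoints).
527 = 7 × 75 + 2, so there are 75 full weeks plus 2 extra days.
Each full week contributes 5 weekdays (Mon–Fri): 75 × 5 = 375.
The 2 extra days are Sat, Sun — none qualify.
Total: 375 + 0 = 375.
Holidays: 1986-03-08 (Sat); 1986-08-26 (Tue); 1986-09-06 (Sat).
1 of the 3 holidays fall on weekdays; the rest are weekends and were already excluded.
Business days: 375 − 1 = 374.

374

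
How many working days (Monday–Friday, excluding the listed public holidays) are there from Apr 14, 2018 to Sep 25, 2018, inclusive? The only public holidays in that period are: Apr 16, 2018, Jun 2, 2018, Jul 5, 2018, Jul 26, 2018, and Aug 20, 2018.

113 working days

Apr 14, 2018 is a Saturday.
From Apr 14, 2018 to Sep 25, 2018 is 165 days inclusive.
165 = 7 × 23 + 4, so there are 23 full weeks plus 4 extra days.
Each full week contributes 5 weekdays (Mon–Fri): 23 × 5 = 115.
The 4 extra days are Saturday, Sunday, Monday, Tuesday — 2 of them qualify.
Total: 115 + 2 = 117.
Holidays: Apr 16, 2018 (Mon); Jun 2, 2018 (Sat); Jul 5, 2018 (Thu); Jul 26, 2018 (Thu); Aug 20, 2018 (Mon).
4 of the 5 holidays fall on weekdays; the rest are weekends and were already excluded.
Business days: 117 − 4 = 113.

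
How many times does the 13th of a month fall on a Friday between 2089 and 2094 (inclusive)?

Friday-the-13ths by year:
2089: May
2090: Jan, Oct
2091: Apr, Jul
2092: Jun
2093: Feb, Mar, Nov
2094: Aug

10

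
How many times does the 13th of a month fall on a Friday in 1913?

The 13th falls on a Friday when the month's 13th has weekday Fri.
Jan 13 is Mon; Feb 13 is Thu; Mar 13 is Thu; Apr 13 is Sun; May 13 is Tue; Jun 13 is Fri ✓; Jul 13 is Sun; Aug 13 is Wed; Sep 13 is Sat; Oct 13 is Mon; Nov 13 is Thu; Dec 13 is Sat.
Friday the 13ths: Jun.

1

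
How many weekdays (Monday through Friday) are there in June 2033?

1 June 2033 is a Wednesday.
That's 30 days from start to end, counting both.
30 = 7 × 4 + 2, so there are 4 full weeks plus 2 extra days.
Each full week contributes 5 weekdays (Mon–Fri): 4 × 5 = 20.
The 2 extra days are Wednesday, Thursday — 2 of them qualify.
Total: 20 + 2 = 22.

22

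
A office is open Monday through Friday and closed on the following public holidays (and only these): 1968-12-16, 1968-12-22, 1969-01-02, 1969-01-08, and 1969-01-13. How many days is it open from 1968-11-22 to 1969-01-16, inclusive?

1968-11-22 is a Friday.
That's 56 days from start to end, counting both.
56 = 7 × 8, so the span is exactly 8 full weeks.
Each full week contributes 5 weekdays (Mon–Fri): 8 × 5 = 40.
Holidays: 1968-12-16 (Mon); 1968-12-22 (Sun); 1969-01-02 (Thu); 1969-01-08 (Wed); 1969-01-13 (Mon).
4 of the 5 holidays fall on weekdays; the rest are weekends and were already excluded.
Business days: 40 − 4 = 36.

36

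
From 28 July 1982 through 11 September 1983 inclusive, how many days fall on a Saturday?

28 July 1982 is a Wednesday.
That's 411 days from start to end, counting both.
411 = 7 × 58 + 5, so there are 58 full weeks plus 5 extra days.
Each full week contributes one Saturday: 58 so far.
The 5 extra days are Wed, Thu, Fri, Sat, Sun — 1 of them qualifies.
Total: 58 + 1 = 59.

59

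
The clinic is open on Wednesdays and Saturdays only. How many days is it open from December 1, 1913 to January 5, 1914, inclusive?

December 1, 1913 is a Monday.
The range spans 36 days (inclusive of both endpoints).
36 = 7 × 5 + 1, so there are 5 full weeks plus 1 extra day.
Each full week contributes 2 days from the set (Wed, Sat): 5 × 2 = 10.
The 1 extra day is Mon — none qualify.
Total: 10 + 0 = 10.

10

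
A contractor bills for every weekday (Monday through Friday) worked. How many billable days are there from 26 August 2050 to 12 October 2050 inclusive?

34

26 August 2050 is a Friday.
The range spans 48 days (inclusive of both endpoints).
48 = 7 × 6 + 6, so there are 6 full weeks plus 6 extra days.
Each full week contributes 5 weekdays (Mon–Fri): 6 × 5 = 30.
The 6 extra days are Fri, Sat, Sun, Mon, Tue, Wed — 4 of them qualify.
Total: 30 + 4 = 34.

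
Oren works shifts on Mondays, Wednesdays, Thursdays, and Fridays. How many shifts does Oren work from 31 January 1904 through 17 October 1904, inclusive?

149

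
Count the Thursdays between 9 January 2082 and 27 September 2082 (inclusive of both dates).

9 January 2082 is a Friday.
That's 262 days from start to end, counting both.
262 = 7 × 37 + 3, so there are 37 full weeks plus 3 extra days.
Each full week contributes one Thursday: 37 so far.
The 3 extra days are Friday, Saturday, Sunday — none qualify.
Total: 37 + 0 = 37.

37 Thursdays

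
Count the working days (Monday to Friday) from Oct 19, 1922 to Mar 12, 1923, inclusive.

103

Oct 19, 1922 is a Thursday.
That's 145 days from start to end, counting both.
145 = 7 × 20 + 5, so there are 20 full weeks plus 5 extra days.
Each full week contributes 5 weekdays (Mon–Fri): 20 × 5 = 100.
The 5 extra days are Thursday, Friday, Saturday, Sunday, Monday — 3 of them qualify.
Total: 100 + 3 = 103.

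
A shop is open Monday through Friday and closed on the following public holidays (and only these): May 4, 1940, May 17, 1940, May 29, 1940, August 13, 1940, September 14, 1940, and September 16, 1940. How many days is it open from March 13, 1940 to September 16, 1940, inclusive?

March 13, 1940 is a Wednesday.
That's 188 days from start to end, counting both.
188 = 7 × 26 + 6, so there are 26 full weeks plus 6 extra days.
Each full week contributes 5 weekdays (Mon–Fri): 26 × 5 = 130.
The 6 extra days are Wednesday, Thursday, Friday, Saturday, Sunday, Monday — 4 of them qualify.
Total: 130 + 4 = 134.
Holidays: May 4, 1940 (Sat); May 17, 1940 (Fri); May 29, 1940 (Wed); August 13, 1940 (Tue); September 14, 1940 (Sat); September 16, 1940 (Mon).
4 of the 6 holidays fall on weekdays; the rest are weekends and were already excluded.
Business days: 134 − 4 = 130.

130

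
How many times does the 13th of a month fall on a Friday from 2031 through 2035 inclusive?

8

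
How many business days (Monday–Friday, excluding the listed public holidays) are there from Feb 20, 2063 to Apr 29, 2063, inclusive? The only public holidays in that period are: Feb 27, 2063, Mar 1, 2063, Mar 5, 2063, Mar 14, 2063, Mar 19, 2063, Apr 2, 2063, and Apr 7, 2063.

43 business days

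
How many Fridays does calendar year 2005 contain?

52

1 January 2005 is a Saturday.
The range spans 365 days (inclusive of both endpoints).
365 = 7 × 52 + 1, so there are 52 full weeks plus 1 extra day.
Each full week contributes one Friday: 52 so far.
The 1 extra day is Sat — none qualify.
Total: 52 + 0 = 52.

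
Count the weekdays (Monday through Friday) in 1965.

1965-01-01 is a Friday.
The range spans 365 days (inclusive of both endpoints).
365 = 7 × 52 + 1, so there are 52 full weeks plus 1 extra day.
Each full week contributes 5 weekdays (Mon–Fri): 52 × 5 = 260.
The 1 extra day is Fri — 1 of them qualifies.
Total: 260 + 1 = 261.

261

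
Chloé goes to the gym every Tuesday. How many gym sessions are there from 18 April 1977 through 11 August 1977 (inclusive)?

18 April 1977 is a Monday.
That's 116 days from start to end, counting both.
116 = 7 × 16 + 4, so there are 16 full weeks plus 4 extra days.
Each full week contributes one Tuesday: 16 so far.
The 4 extra days are Monday, Tuesday, Wednesday, Thursday — 1 of them qualifies.
Total: 16 + 1 = 17.

17 Tuesdays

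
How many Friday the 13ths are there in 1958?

The 13th falls on a Friday when the month's 13th has weekday Fri.
Jan 13 is Mon; Feb 13 is Thu; Mar 13 is Thu; Apr 13 is Sun; May 13 is Tue; Jun 13 is Fri ✓; Jul 13 is Sun; Aug 13 is Wed; Sep 13 is Sat; Oct 13 is Mon; Nov 13 is Thu; Dec 13 is Sat.
Friday the 13ths: Jun.

1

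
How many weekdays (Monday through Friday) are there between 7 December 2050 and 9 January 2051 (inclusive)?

24

7 December 2050 is a Wednesday.
That's 34 days from start to end, counting both.
34 = 7 × 4 + 6, so there are 4 full weeks plus 6 extra days.
Each full week contributes 5 weekdays (Mon–Fri): 4 × 5 = 20.
The 6 extra days are Wednesday, Thursday, Friday, Saturday, Sunday, Monday — 4 of them qualify.
Total: 20 + 4 = 24.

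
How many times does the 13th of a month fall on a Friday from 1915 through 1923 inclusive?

Friday-the-13ths by year:
1915: Aug
1916: Oct
1917: Apr, Jul
1918: Sep, Dec
1919: Jun
1920: Feb, Aug
1921: May
1922: Jan, Oct
1923: Apr, Jul

14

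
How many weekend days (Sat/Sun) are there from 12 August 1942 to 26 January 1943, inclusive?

48

12 August 1942 is a Wednesday.
From 12 August 1942 to 26 January 1943 is 168 days inclusive.
168 = 7 × 24, so the span is exactly 24 full weeks.
Each full week contributes 2 weekend days (Sat, Sun): 24 × 2 = 48.
Total: 48.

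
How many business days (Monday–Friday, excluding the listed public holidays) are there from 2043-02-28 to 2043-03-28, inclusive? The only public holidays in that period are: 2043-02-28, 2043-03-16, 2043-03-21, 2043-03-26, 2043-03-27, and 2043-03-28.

17

2043-02-28 is a Saturday.
From 2043-02-28 to 2043-03-28 is 29 days inclusive.
29 = 7 × 4 + 1, so there are 4 full weeks plus 1 extra day.
Each full week contributes 5 weekdays (Mon–Fri): 4 × 5 = 20.
The 1 extra day is Sat — none qualify.
Total: 20 + 0 = 20.
Holidays: 2043-02-28 (Sat); 2043-03-16 (Mon); 2043-03-21 (Sat); 2043-03-26 (Thu); 2043-03-27 (Fri); 2043-03-28 (Sat).
3 of the 6 holidays fall on weekdays; the rest are weekends and were already excluded.
Business days: 20 − 3 = 17.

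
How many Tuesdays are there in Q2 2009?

Apr 1, 2009 is a Wednesday.
That's 91 days from start to end, counting both.
91 = 7 × 13, so the span is exactly 13 full weeks.
Each full week contributes one Tuesday: 13 so far.
Total: 13.

13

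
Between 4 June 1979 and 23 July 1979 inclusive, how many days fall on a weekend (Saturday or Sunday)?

14

4 June 1979 is a Monday.
That's 50 days from start to end, counting both.
50 = 7 × 7 + 1, so there are 7 full weeks plus 1 extra day.
Each full week contributes 2 weekend days (Sat, Sun): 7 × 2 = 14.
The 1 extra day is Monday — none qualify.
Total: 14 + 0 = 14.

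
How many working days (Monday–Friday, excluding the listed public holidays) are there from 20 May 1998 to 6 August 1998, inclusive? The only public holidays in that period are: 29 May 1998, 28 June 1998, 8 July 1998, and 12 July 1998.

55

20 May 1998 is a Wednesday.
The range spans 79 days (inclusive of both endpoints).
79 = 7 × 11 + 2, so there are 11 full weeks plus 2 extra days.
Each full week contributes 5 weekdays (Mon–Fri): 11 × 5 = 55.
The 2 extra days are Wed, Thu — 2 of them qualify.
Total: 55 + 2 = 57.
Holidays: 29 May 1998 (Fri); 28 June 1998 (Sun); 8 July 1998 (Wed); 12 July 1998 (Sun).
2 of the 4 holidays fall on weekdays; the rest are weekends and were already excluded.
Business days: 57 − 2 = 55.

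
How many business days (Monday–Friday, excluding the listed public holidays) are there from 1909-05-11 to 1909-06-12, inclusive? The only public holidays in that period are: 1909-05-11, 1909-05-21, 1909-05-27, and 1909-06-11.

1909-05-11 is a Tuesday.
That's 33 days from start to end, counting both.
33 = 7 × 4 + 5, so there are 4 full weeks plus 5 extra days.
Each full week contributes 5 weekdays (Mon–Fri): 4 × 5 = 20.
The 5 extra days are Tue, Wed, Thu, Fri, Sat — 4 of them qualify.
Total: 20 + 4 = 24.
Holidays: 1909-05-11 (Tue); 1909-05-21 (Fri); 1909-05-27 (Thu); 1909-06-11 (Fri).
All 4 holidays fall on weekdays, so subtract 4.
Business days: 24 − 4 = 20.

20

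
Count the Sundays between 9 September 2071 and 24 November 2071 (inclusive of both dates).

11 Sundays

9 September 2071 is a Wednesday.
From 9 September 2071 to 24 November 2071 is 77 days inclusive.
77 = 7 × 11, so the span is exactly 11 full weeks.
Each full week contributes one Sunday: 11 so far.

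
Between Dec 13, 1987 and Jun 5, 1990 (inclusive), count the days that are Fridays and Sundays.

259

Dec 13, 1987 is a Sunday.
That's 906 days from start to end, counting both.
906 = 7 × 129 + 3, so there are 129 full weeks plus 3 extra days.
Each full week contributes 2 days from the set (Fri, Sun): 129 × 2 = 258.
The 3 extra days are Sun, Mon, Tue — 1 of them qualifies.
Total: 258 + 1 = 259.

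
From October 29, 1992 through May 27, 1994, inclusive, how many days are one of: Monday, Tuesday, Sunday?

246

October 29, 1992 is a Thursday.
From October 29, 1992 to May 27, 1994 is 576 days inclusive.
576 = 7 × 82 + 2, so there are 82 full weeks plus 2 extra days.
Each full week contributes 3 days from the set (Mon, Tue, Sun): 82 × 3 = 246.
The 2 extra days are Thursday, Friday — none qualify.
Total: 246 + 0 = 246.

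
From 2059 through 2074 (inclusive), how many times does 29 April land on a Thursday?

2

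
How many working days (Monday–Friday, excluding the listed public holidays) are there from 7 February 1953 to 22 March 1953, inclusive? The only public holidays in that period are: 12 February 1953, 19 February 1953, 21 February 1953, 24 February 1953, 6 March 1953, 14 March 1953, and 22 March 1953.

26

7 February 1953 is a Saturday.
The range spans 44 days (inclusive of both endpoints).
44 = 7 × 6 + 2, so there are 6 full weeks plus 2 extra days.
Each full week contributes 5 weekdays (Mon–Fri): 6 × 5 = 30.
The 2 extra days are Saturday, Sunday — none qualify.
Total: 30 + 0 = 30.
Holidays: 12 February 1953 (Thu); 19 February 1953 (Thu); 21 February 1953 (Sat); 24 February 1953 (Tue); 6 March 1953 (Fri); 14 March 1953 (Sat); 22 March 1953 (Sun).
4 of the 7 holidays fall on weekdays; the rest are weekends and were already excluded.
Business days: 30 − 4 = 26.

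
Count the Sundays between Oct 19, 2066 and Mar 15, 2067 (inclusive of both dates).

Oct 19, 2066 is a Tuesday.
The range spans 148 days (inclusive of both endpoints).
148 = 7 × 21 + 1, so there are 21 full weeks plus 1 extra day.
Each full week contributes one Sunday: 21 so far.
The 1 extra day is Tue — none qualify.
Total: 21 + 0 = 21.

21 Sundays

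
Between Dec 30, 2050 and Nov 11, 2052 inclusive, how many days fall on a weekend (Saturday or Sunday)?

196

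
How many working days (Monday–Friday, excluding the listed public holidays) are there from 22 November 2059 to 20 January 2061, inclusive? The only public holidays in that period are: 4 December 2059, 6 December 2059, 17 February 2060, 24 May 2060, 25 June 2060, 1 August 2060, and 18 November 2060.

22 November 2059 is a Saturday.
The range spans 426 days (inclusive of both endpoints).
426 = 7 × 60 + 6, so there are 60 full weeks plus 6 extra days.
Each full week contributes 5 weekdays (Mon–Fri): 60 × 5 = 300.
The 6 extra days are Saturday, Sunday, Monday, Tuesday, Wednesday, Thursday — 4 of them qualify.
Total: 300 + 4 = 304.
Holidays: 4 December 2059 (Thu); 6 December 2059 (Sat); 17 February 2060 (Tue); 24 May 2060 (Mon); 25 June 2060 (Fri); 1 August 2060 (Sun); 18 November 2060 (Thu).
5 of the 7 holidays fall on weekdays; the rest are weekends and were already excluded.
Business days: 304 − 5 = 299.

299 working days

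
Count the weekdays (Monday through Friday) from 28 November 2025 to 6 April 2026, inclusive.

28 November 2025 is a Friday.
That's 130 days from start to end, counting both.
130 = 7 × 18 + 4, so there are 18 full weeks plus 4 extra days.
Each full week contributes 5 weekdays (Mon–Fri): 18 × 5 = 90.
The 4 extra days are Friday, Saturday, Sunday, Monday — 2 of them qualify.
Total: 90 + 2 = 92.

92 weekdays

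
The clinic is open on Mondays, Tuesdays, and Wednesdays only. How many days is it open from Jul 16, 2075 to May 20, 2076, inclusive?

134

Jul 16, 2075 is a Tuesday.
That's 310 days from start to end, counting both.
310 = 7 × 44 + 2, so there are 44 full weeks plus 2 extra days.
Each full week contributes 3 days from the set (Mon, Tue, Wed): 44 × 3 = 132.
The 2 extra days are Tuesday, Wednesday — 2 of them qualify.
Total: 132 + 2 = 134.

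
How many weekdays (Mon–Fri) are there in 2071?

261

Jan 1, 2071 is a Thursday.
The range spans 365 days (inclusive of both endpoints).
365 = 7 × 52 + 1, so there are 52 full weeks plus 1 extra day.
Each full week contributes 5 weekdays (Mon–Fri): 52 × 5 = 260.
The 1 extra day is Thursday — 1 of them qualifies.
Total: 260 + 1 = 261.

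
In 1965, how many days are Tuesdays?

1 January 1965 is a Friday.
From 1 January 1965 to 31 December 1965 is 365 days inclusive.
365 = 7 × 52 + 1, so there are 52 full weeks plus 1 extra day.
Each full week contributes one Tuesday: 52 so far.
The 1 extra day is Friday — none qualify.
Total: 52 + 0 = 52.

52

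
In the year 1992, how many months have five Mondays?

A month has five Mondays exactly when Monday falls within its first (length − 28) days.
Jan: 31 days, starts Wed → 5 of Wed, Thu, Fri
Feb: 29 days, starts Sat → 5 of Sat
Mar: 31 days, starts Sun → 5 of Sun, Mon, Tue ✓
Apr: 30 days, starts Wed → 5 of Wed, Thu
May: 31 days, starts Fri → 5 of Fri, Sat, Sun
Jun: 30 days, starts Mon → 5 of Mon, Tue ✓
Jul: 31 days, starts Wed → 5 of Wed, Thu, Fri
Aug: 31 days, starts Sat → 5 of Sat, Sun, Mon ✓
Sep: 30 days, starts Tue → 5 of Tue, Wed
Oct: 31 days, starts Thu → 5 of Thu, Fri, Sat
Nov: 30 days, starts Sun → 5 of Sun, Mon ✓
Dec: 31 days, starts Tue → 5 of Tue, Wed, Thu
Months with five Mondays: Mar, Jun, Aug, Nov.

4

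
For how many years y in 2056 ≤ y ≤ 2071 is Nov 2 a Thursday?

Day of week of November 2 in each year:
2056: Thu ✓, 2057: Fri, 2058: Sat, 2059: Sun, 2060: Tue, 2061: Wed, 2062: Thu ✓, 2063: Fri, 2064: Sun, 2065: Mon, 2066: Tue, 2067: Wed, 2068: Fri, 2069: Sat, 2070: Sun, 2071: Mon
Thursdays: 2056, 2062.

2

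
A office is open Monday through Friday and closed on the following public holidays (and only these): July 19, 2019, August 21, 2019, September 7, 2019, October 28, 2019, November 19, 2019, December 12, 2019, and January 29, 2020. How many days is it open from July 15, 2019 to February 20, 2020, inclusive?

153 business days

July 15, 2019 is a Monday.
That's 221 days from start to end, counting both.
221 = 7 × 31 + 4, so there are 31 full weeks plus 4 extra days.
Each full week contributes 5 weekdays (Mon–Fri): 31 × 5 = 155.
The 4 extra days are Monday, Tuesday, Wednesday, Thursday — 4 of them qualify.
Total: 155 + 4 = 159.
Holidays: July 19, 2019 (Fri); August 21, 2019 (Wed); September 7, 2019 (Sat); October 28, 2019 (Mon); November 19, 2019 (Tue); December 12, 2019 (Thu); January 29, 2020 (Wed).
6 of the 7 holidays fall on weekdays; the rest are weekends and were already excluded.
Business days: 159 − 6 = 153.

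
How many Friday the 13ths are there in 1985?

The 13th falls on a Friday when the month's 13th has weekday Fri.
Jan 13 is Sun; Feb 13 is Wed; Mar 13 is Wed; Apr 13 is Sat; May 13 is Mon; Jun 13 is Thu; Jul 13 is Sat; Aug 13 is Tue; Sep 13 is Fri ✓; Oct 13 is Sun; Nov 13 is Wed; Dec 13 is Fri ✓.
Friday the 13ths: Sep, Dec.

2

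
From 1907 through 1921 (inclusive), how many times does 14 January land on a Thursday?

Day of week of January 14 in each year:
1907: Mon, 1908: Tue, 1909: Thu ✓, 1910: Fri, 1911: Sat, 1912: Sun, 1913: Tue, 1914: Wed, 1915: Thu ✓, 1916: Fri, 1917: Sun, 1918: Mon, 1919: Tue, 1920: Wed, 1921: Fri
Thursdays: 1909, 1915.

2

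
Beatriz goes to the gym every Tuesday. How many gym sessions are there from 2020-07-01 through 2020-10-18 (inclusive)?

2020-07-01 is a Wednesday.
From 2020-07-01 to 2020-10-18 is 110 days inclusive.
110 = 7 × 15 + 5, so there are 15 full weeks plus 5 extra days.
Each full week contributes one Tuesday: 15 so far.
The 5 extra days are Wednesday, Thursday, Friday, Saturday, Sunday — none qualify.
Total: 15 + 0 = 15.

15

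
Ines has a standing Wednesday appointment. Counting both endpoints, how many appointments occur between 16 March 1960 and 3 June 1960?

16 March 1960 is a Wednesday.
That's 80 days from start to end, counting both.
80 = 7 × 11 + 3, so there are 11 full weeks plus 3 extra days.
Each full week contributes one Wednesday: 11 so far.
The 3 extra days are Wednesday, Thursday, Friday — 1 of them qualifies.
Total: 11 + 1 = 12.

12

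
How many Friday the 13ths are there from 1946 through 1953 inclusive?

Friday-the-13ths by year:
1946: Sep, Dec
1947: Jun
1948: Feb, Aug
1949: May
1950: Jan, Oct
1951: Apr, Jul
1952: Jun
1953: Feb, Mar, Nov

14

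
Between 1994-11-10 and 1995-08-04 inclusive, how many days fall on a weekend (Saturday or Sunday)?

1994-11-10 is a Thursday.
From 1994-11-10 to 1995-08-04 is 268 days inclusive.
268 = 7 × 38 + 2, so there are 38 full weeks plus 2 extra days.
Each full week contributes 2 weekend days (Sat, Sun): 38 × 2 = 76.
The 2 extra days are Thu, Fri — none qualify.
Total: 76 + 0 = 76.

76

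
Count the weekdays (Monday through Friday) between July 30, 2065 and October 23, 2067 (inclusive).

July 30, 2065 is a Thursday.
From July 30, 2065 to October 23, 2067 is 816 days inclusive.
816 = 7 × 116 + 4, so there are 116 full weeks plus 4 extra days.
Each full week contributes 5 weekdays (Mon–Fri): 116 × 5 = 580.
The 4 extra days are Thu, Fri, Sat, Sun — 2 of them qualify.
Total: 580 + 2 = 582.

582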